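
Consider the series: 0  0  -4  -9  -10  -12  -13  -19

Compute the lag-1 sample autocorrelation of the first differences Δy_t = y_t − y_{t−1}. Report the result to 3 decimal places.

-0.244

First differences Δy: 0, -4, -5, -1, -2, -1, -6
Mean of differences = -2.7143
Numerator Σ(Δy_t−Δȳ)(Δy_{t+1}−Δȳ) = -7.6531
Denominator Σ(Δy_t−Δȳ)² = 31.4286
r_1(Δy) = -7.6531 / 31.4286 = -0.244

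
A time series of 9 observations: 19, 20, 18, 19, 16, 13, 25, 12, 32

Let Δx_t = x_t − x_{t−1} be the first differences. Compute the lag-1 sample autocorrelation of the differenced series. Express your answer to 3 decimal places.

-0.614

First differences Δx: 1, -2, 1, -3, -3, 12, -13, 20
Mean of differences = 1.6250
Numerator Σ(Δx_t−Δx̄)(Δx_{t+1}−Δx̄) = -439.6406
Denominator Σ(Δx_t−Δx̄)² = 715.8750
r_1(Δx) = -439.6406 / 715.8750 = -0.614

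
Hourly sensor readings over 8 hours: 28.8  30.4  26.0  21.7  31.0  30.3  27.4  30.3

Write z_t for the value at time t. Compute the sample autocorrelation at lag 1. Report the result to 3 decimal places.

-0.069

Mean z̄ = (28.8 + 30.4 + 26.0 + 21.7 + 31.0 + 30.3 + 27.4 + 30.3)/8 = 28.2375
Deviations from mean: 0.5625, 2.1625, -2.2375, -6.5375, 2.7625, 2.0625, -0.8375, 2.0625
Σ(z_t−z̄)(z_{t+1}−z̄) = (1.2164) + (-4.8386) + (14.6277) + (-18.0598) + (5.6977) + (-1.7273) + (-1.7273) = -4.8114
Denominator Σ(z_t−z̄)² = 69.5788
r_1 = -4.8114 / 69.5788 = -0.069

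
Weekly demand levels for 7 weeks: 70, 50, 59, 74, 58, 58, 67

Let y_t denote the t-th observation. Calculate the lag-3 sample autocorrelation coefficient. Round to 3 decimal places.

0.509

Mean ȳ = (70 + 50 + 59 + 74 + 58 + 58 + 67)/7 = 62.2857
Deviations from mean: 7.7143, -12.2857, -3.2857, 11.7143, -4.2857, -4.2857, 4.7143
Numerator Σ_{t=1}^{4}(y_t−ȳ)(y_{t+3}−ȳ) = 212.3265
Denominator Σ(y_t−ȳ)² = 417.4286
r_3 = 212.3265 / 417.4286 = 0.509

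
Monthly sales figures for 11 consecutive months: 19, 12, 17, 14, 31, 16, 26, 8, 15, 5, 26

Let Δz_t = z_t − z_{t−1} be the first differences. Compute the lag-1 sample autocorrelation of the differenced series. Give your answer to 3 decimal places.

-0.677

First differences Δz: -7, 5, -3, 17, -15, 10, -18, 7, -10, 21
Mean of differences = 0.7000
Numerator Σ(Δz_t−Δz̄)(Δz_{t+1}−Δz̄) = -1087.5900
Denominator Σ(Δz_t−Δz̄)² = 1606.1000
r_1(Δz) = -1087.5900 / 1606.1000 = -0.677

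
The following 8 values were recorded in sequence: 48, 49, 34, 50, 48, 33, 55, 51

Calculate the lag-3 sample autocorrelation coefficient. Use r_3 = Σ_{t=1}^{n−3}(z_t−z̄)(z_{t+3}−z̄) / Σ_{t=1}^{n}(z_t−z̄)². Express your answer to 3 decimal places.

0.478

Mean z̄ = (48 + 49 + 34 + 50 + 48 + 33 + 55 + 51)/8 = 46.0000
Deviations from mean: 2.0000, 3.0000, -12.0000, 4.0000, 2.0000, -13.0000, 9.0000, 5.0000
Numerator Σ_{t=1}^{5}(z_t−z̄)(z_{t+3}−z̄) = 216.0000
Denominator Σ(z_t−z̄)² = 452.0000
r_3 = 216.0000 / 452.0000 = 0.478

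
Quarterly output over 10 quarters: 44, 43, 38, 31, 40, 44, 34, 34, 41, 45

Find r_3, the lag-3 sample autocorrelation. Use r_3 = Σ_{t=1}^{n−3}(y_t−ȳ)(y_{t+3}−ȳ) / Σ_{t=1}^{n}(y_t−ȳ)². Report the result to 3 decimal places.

-0.107

Mean ȳ = (44 + 43 + 38 + 31 + 40 + 44 + 34 + 34 + 41 + 45)/10 = 39.4000
Numerator Σ_{t=1}^{7}(y_t−ȳ)(y_{t+3}−ȳ) = -23.6800
Denominator Σ(y_t−ȳ)² = 220.4000
r_3 = -23.6800 / 220.4000 = -0.107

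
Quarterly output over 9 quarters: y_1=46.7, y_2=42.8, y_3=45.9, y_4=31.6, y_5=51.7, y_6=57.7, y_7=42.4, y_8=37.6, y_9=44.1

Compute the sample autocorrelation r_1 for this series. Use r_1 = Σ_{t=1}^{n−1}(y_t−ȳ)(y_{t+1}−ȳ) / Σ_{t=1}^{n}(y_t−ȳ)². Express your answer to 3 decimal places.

-0.072

Mean ȳ = (46.7 + 42.8 + 45.9 + 31.6 + 51.7 + 57.7 + 42.4 + 37.6 + 44.1)/9 = 44.5000
Numerator Σ_{t=1}^{8}(y_t−ȳ)(y_{t+1}−ȳ) = -32.4900
Denominator Σ(y_t−ȳ)² = 454.3600
r_1 = -32.4900 / 454.3600 = -0.072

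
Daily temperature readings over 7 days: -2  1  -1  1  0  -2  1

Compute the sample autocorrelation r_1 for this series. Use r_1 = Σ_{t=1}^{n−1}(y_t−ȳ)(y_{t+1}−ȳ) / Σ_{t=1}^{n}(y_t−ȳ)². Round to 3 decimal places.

Mean ȳ = (-2 + 1 − 1 + 1 + 0 − 2 + 1)/7 = -0.2857
Σ(y_t−ȳ)(y_{t+1}−ȳ) = (-2.2041) + (-0.9184) + (-0.9184) + (0.3673) + (-0.4898) + (-2.2041) = -6.3673
Denominator Σ(y_t−ȳ)² = 11.4286
r_1 = -6.3673 / 11.4286 = -0.557

-0.557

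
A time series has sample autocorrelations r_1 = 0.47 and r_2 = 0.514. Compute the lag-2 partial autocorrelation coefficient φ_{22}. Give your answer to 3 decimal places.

0.376

φ_{22} = (r_2 − r_1²) / (1 − r_1²)
r_1² = (0.47)² = 0.2209
Numerator = 0.514 − 0.2209 = 0.2931; denominator = 1 − 0.2209 = 0.7791
φ_{22} = 0.2931 / 0.7791 = 0.376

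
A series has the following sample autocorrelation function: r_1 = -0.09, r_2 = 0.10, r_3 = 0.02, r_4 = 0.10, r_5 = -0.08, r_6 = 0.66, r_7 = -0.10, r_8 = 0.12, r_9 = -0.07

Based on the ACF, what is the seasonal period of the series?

6

The largest autocorrelation is r_6 = 0.66; the remaining lags stay at or below 0.12.
The dominant spike at lag 6 indicates a seasonal period of 6.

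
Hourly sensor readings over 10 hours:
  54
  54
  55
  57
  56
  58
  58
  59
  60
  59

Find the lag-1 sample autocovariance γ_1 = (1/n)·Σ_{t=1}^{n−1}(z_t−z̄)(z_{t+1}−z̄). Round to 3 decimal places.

Mean z̄ = (54 + 54 + 55 + 57 + 56 + 58 + 58 + 59 + 60 + 59)/10 = 57.0000
Σ_{t=1}^{9}(z_t−z̄)(z_{t+1}−z̄) = 29.0000
γ_1 = 29.0000 / 10 = 2.900

2.900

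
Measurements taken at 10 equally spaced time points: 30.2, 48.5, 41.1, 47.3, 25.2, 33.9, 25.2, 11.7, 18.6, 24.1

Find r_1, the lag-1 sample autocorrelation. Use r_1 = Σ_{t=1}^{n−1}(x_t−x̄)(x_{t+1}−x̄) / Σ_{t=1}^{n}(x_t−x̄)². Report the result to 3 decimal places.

0.482

Mean x̄ = (30.2 + 48.5 + 41.1 + 47.3 + 25.2 + 33.9 + 25.2 + 11.7 + 18.6 + 24.1)/10 = 30.5800
Numerator Σ_{t=1}^{9}(x_t−x̄)(x_{t+1}−x̄) = 637.3136
Denominator Σ(x_t−x̄)² = 1322.3760
r_1 = 637.3136 / 1322.3760 = 0.482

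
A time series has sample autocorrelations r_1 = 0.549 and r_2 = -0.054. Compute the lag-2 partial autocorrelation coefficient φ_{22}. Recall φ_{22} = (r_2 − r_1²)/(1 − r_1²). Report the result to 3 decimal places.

φ_{22} = (r_2 − r_1²) / (1 − r_1²)
r_1² = (0.549)² = 0.301401
Numerator = -0.054 − 0.3014 = -0.3554; denominator = 1 − 0.3014 = 0.6986
φ_{22} = -0.3554 / 0.6986 = -0.509

-0.509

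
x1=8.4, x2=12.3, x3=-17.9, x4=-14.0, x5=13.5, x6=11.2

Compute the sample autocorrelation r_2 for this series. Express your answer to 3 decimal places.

Mean x̄ = (8.4 + 12.3 − 17.9 − 14.0 + 13.5 + 11.2)/6 = 2.2500
Numerator Σ_{t=1}^{4}(x_t−x̄)(x_{t+2}−x̄) = -659.3600
Denominator Σ(x_t−x̄)² = 1015.5750
r_2 = -659.3600 / 1015.5750 = -0.649

-0.649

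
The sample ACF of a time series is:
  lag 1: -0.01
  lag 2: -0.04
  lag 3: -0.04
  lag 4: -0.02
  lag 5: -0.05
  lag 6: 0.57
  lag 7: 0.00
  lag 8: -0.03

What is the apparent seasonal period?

6

The largest autocorrelation is r_6 = 0.57; the remaining lags stay at or below 0.00.
The dominant spike at lag 6 indicates a seasonal period of 6.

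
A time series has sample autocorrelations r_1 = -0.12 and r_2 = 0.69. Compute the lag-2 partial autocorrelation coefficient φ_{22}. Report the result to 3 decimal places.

φ_{22} = (r_2 − r_1²) / (1 − r_1²)
r_1² = (-0.12)² = 0.0144
Numerator = 0.69 − 0.0144 = 0.6756; denominator = 1 − 0.0144 = 0.9856
φ_{22} = 0.6756 / 0.9856 = 0.685

0.685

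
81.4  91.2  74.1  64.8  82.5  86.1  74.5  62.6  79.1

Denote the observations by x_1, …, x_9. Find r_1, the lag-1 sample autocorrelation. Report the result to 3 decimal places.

0.033

Mean x̄ = (81.4 + 91.2 + 74.1 + 64.8 + 82.5 + 86.1 + 74.5 + 62.6 + 79.1)/9 = 77.3667
Numerator Σ_{t=1}^{8}(x_t−x̄)(x_{t+1}−x̄) = 23.6789
Denominator Σ(x_t−x̄)² = 708.1200
r_1 = 23.6789 / 708.1200 = 0.033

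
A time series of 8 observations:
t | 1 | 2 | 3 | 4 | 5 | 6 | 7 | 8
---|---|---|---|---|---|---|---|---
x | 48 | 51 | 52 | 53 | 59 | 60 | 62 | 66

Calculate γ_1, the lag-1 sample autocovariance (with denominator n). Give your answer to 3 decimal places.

19.811

Mean x̄ = (48 + 51 + 52 + 53 + 59 + 60 + 62 + 66)/8 = 56.3750
Σ_{t=1}^{7}(x_t−x̄)(x_{t+1}−x̄) = 158.4844
γ_1 = 158.4844 / 8 = 19.811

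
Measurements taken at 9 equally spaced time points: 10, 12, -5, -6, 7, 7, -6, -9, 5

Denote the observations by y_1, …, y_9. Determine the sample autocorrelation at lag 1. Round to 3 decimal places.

0.118

Mean ȳ = (10 + 12 − 5 − 6 + 7 + 7 − 6 − 9 + 5)/9 = 1.6667
Numerator Σ_{t=1}^{8}(y_t−ȳ)(y_{t+1}−ȳ) = 61.2222
Denominator Σ(y_t−ȳ)² = 520.0000
r_1 = 61.2222 / 520.0000 = 0.118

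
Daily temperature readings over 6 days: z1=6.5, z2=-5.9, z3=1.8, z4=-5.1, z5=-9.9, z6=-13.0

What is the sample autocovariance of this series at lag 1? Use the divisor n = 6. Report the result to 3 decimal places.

3.557

Mean z̄ = (6.5 − 5.9 + 1.8 − 5.1 − 9.9 − 13.0)/6 = -4.2667
Deviations: 10.7667, -1.6333, 6.0667, -0.8333, -5.6333, -8.7333
Σ_{t=1}^{5}(z_t−z̄)(z_{t+1}−z̄) = 21.3422
γ_1 = 21.3422 / 6 = 3.557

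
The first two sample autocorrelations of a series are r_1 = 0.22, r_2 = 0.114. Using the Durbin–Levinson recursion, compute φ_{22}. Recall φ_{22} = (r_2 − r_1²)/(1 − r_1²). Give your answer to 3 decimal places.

φ_{22} = (r_2 − r_1²) / (1 − r_1²)
r_1² = (0.22)² = 0.0484
Numerator = 0.114 − 0.0484 = 0.0656; denominator = 1 − 0.0484 = 0.9516
φ_{22} = 0.0656 / 0.9516 = 0.069

0.069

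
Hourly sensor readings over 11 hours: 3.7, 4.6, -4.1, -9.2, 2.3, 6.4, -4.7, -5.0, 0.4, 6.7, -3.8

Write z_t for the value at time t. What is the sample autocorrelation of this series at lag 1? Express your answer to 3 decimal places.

-0.009

Mean z̄ = (3.7 + 4.6 − 4.1 − 9.2 + 2.3 + 6.4 − 4.7 − 5.0 + 0.4 + 6.7 − 3.8)/11 = -0.2455
Numerator Σ_{t=1}^{10}(z_t−z̄)(z_{t+1}−z̄) = -2.6184
Denominator Σ(z_t−z̄)² = 288.4673
r_1 = -2.6184 / 288.4673 = -0.009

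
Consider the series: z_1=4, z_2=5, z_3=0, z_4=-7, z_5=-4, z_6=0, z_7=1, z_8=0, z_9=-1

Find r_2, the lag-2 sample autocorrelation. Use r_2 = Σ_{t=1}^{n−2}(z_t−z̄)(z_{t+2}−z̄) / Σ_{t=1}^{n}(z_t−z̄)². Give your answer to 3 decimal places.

-0.393

Mean z̄ = (4 + 5 + 0 − 7 − 4 + 0 + 1 + 0 − 1)/9 = -0.2222
Σ(z_t−z̄)(z_{t+2}−z̄) = (0.9383) + (-35.3951) + (-0.8395) + (-1.5062) + (-4.6173) + (0.0494) + (-0.9506) = -42.3210
Denominator Σ(z_t−z̄)² = 107.5556
r_2 = -42.3210 / 107.5556 = -0.393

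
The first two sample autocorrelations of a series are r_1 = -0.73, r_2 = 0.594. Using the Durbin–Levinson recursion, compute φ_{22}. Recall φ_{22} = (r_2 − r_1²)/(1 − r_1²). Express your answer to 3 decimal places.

φ_{22} = (r_2 − r_1²) / (1 − r_1²)
r_1² = (-0.73)² = 0.5329
Numerator = 0.594 − 0.5329 = 0.0611; denominator = 1 − 0.5329 = 0.4671
φ_{22} = 0.0611 / 0.4671 = 0.131

0.131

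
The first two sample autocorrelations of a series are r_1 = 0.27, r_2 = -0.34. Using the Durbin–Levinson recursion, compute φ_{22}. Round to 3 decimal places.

φ_{22} = (r_2 − r_1²) / (1 − r_1²)
r_1² = (0.27)² = 0.0729
Numerator = -0.34 − 0.0729 = -0.4129; denominator = 1 − 0.0729 = 0.9271
φ_{22} = -0.4129 / 0.9271 = -0.445

-0.445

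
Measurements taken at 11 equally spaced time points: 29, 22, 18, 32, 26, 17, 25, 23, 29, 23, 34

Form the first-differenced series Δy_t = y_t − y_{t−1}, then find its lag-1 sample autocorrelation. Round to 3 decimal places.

-0.410

First differences Δy: -7, -4, 14, -6, -9, 8, -2, 6, -6, 11
Mean of differences = 0.5000
Numerator Σ(Δy_t−Δȳ)(Δy_{t+1}−Δȳ) = -260.7500
Denominator Σ(Δy_t−Δȳ)² = 636.5000
r_1(Δy) = -260.7500 / 636.5000 = -0.410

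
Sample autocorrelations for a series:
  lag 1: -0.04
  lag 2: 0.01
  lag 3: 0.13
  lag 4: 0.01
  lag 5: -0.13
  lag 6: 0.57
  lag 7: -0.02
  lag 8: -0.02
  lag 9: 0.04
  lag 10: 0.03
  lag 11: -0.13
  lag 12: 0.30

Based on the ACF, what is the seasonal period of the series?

The largest autocorrelation is r_6 = 0.57, with a weaker echo at lag 12 (0.30); the remaining lags stay at or below 0.13.
The dominant spike at lag 6 indicates a seasonal period of 6.

6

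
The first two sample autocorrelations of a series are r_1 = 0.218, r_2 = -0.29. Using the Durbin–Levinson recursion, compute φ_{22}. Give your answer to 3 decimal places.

-0.354

φ_{22} = (r_2 − r_1²) / (1 − r_1²)
r_1² = (0.218)² = 0.047524
Numerator = -0.29 − 0.0475 = -0.3375; denominator = 1 − 0.0475 = 0.9525
φ_{22} = -0.3375 / 0.9525 = -0.354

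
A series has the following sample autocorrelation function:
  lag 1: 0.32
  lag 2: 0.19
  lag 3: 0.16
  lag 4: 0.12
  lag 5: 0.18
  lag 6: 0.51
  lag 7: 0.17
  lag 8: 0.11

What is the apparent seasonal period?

The largest autocorrelation is r_6 = 0.51; the remaining lags stay at or below 0.32. The elevated value at lag 1 (0.32), dropping to 0.19 at lag 2, reflects decaying short-term dependence rather than seasonality.
The dominant spike at lag 6 indicates a seasonal period of 6.

6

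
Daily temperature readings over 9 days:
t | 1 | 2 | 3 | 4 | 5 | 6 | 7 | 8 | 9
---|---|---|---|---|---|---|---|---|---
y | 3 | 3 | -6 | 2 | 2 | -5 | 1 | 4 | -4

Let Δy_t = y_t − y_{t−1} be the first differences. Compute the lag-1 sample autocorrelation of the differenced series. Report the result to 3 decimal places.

First differences Δy: 0, -9, 8, 0, -7, 6, 3, -8
Mean of differences = -0.8750
Numerator Σ(Δy_t−Δȳ)(Δy_{t+1}−Δȳ) = -119.8906
Denominator Σ(Δy_t−Δȳ)² = 296.8750
r_1(Δy) = -119.8906 / 296.8750 = -0.404

-0.404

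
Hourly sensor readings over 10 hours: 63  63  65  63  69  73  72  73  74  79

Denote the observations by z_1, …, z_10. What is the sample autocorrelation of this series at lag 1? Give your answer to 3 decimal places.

Mean z̄ = (63 + 63 + 65 + 63 + 69 + 73 + 72 + 73 + 74 + 79)/10 = 69.4000
Numerator Σ_{t=1}^{9}(z_t−z̄)(z_{t+1}−z̄) = 177.8400
Denominator Σ(z_t−z̄)² = 288.4000
r_1 = 177.8400 / 288.4000 = 0.617

0.617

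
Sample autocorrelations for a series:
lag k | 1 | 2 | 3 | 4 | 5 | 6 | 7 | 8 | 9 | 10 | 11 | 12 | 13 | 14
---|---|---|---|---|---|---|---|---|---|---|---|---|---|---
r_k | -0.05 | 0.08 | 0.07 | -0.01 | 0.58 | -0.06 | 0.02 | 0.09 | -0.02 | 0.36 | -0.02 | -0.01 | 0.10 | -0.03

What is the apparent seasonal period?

The largest autocorrelation is r_5 = 0.58, with a weaker echo at lag 10 (0.36); the remaining lags stay at or below 0.10.
The dominant spike at lag 5 indicates a seasonal period of 5.

5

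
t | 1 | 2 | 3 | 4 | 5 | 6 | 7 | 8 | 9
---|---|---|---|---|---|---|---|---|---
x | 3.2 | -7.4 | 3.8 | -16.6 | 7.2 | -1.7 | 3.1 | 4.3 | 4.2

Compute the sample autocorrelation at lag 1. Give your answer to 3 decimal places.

-0.484

Mean x̄ = (3.2 − 7.4 + 3.8 − 16.6 + 7.2 − 1.7 + 3.1 + 4.3 + 4.2)/9 = 0.0111
Numerator Σ_{t=1}^{8}(x_t−x̄)(x_{t+1}−x̄) = -220.4390
Denominator Σ(x_t−x̄)² = 455.4689
r_1 = -220.4390 / 455.4689 = -0.484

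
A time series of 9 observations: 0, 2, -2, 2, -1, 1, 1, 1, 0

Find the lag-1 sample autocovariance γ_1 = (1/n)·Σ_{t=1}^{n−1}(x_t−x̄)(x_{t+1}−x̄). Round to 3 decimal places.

-1.219

Mean x̄ = (0 + 2 − 2 + 2 − 1 + 1 + 1 + 1 + 0)/9 = 0.4444
Σ_{t=1}^{8}(x_t−x̄)(x_{t+1}−x̄) = -10.9753
γ_1 = -10.9753 / 9 = -1.219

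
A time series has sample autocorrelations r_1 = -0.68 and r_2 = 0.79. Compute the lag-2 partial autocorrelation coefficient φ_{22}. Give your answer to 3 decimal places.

0.609

φ_{22} = (r_2 − r_1²) / (1 − r_1²)
r_1² = (-0.68)² = 0.4624
Numerator = 0.79 − 0.4624 = 0.3276; denominator = 1 − 0.4624 = 0.5376
φ_{22} = 0.3276 / 0.5376 = 0.609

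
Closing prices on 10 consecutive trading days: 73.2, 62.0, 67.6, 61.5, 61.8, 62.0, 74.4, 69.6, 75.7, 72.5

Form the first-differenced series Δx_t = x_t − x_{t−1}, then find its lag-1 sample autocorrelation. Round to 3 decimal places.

-0.486

First differences Δx: -11.2, 5.6, -6.1, 0.3, 0.2, 12.4, -4.8, 6.1, -3.2
Mean of differences = -0.0778
Numerator Σ(Δx_t−Δx̄)(Δx_{t+1}−Δx̄) = -203.4305
Denominator Σ(Δx_t−Δx̄)² = 418.3356
r_1(Δx) = -203.4305 / 418.3356 = -0.486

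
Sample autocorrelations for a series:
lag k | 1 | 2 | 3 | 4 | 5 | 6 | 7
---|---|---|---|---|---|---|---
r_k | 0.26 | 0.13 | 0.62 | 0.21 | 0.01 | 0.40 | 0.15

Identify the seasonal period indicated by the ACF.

3

The largest autocorrelation is r_3 = 0.62, with a weaker echo at lag 6 (0.40); the remaining lags stay at or below 0.26. The elevated value at lag 1 (0.26), dropping to 0.13 at lag 2, reflects decaying short-term dependence rather than seasonality.
The dominant spike at lag 3 indicates a seasonal period of 3.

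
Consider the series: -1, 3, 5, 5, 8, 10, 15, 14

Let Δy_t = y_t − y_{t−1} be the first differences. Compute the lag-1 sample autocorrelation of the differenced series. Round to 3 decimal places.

First differences Δy: 4, 2, 0, 3, 2, 5, -1
Mean of differences = 2.1429
Numerator Σ(Δy_t−Δȳ)(Δy_{t+1}−Δȳ) = -11.3061
Denominator Σ(Δy_t−Δȳ)² = 26.8571
r_1(Δy) = -11.3061 / 26.8571 = -0.421

-0.421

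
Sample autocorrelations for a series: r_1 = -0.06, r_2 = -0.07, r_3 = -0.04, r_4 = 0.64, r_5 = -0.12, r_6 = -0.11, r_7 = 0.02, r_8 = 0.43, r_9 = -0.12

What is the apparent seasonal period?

4

The largest autocorrelation is r_4 = 0.64, with a weaker echo at lag 8 (0.43); the remaining lags stay at or below 0.02.
The dominant spike at lag 4 indicates a seasonal period of 4.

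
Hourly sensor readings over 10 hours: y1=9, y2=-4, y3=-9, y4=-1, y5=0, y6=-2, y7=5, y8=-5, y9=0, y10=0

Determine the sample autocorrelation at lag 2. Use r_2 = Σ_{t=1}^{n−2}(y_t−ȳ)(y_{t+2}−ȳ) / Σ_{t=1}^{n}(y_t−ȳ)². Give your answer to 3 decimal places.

-0.326

Mean ȳ = (9 − 4 − 9 − 1 + 0 − 2 + 5 − 5 + 0 + 0)/10 = -0.7000
Numerator Σ_{t=1}^{8}(y_t−ȳ)(y_{t+2}−ȳ) = -74.3800
Denominator Σ(y_t−ȳ)² = 228.1000
r_2 = -74.3800 / 228.1000 = -0.326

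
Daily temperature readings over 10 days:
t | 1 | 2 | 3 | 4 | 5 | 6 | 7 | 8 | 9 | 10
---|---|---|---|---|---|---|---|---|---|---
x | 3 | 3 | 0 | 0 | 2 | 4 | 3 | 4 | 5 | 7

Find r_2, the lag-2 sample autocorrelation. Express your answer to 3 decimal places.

0.134

Mean x̄ = (3 + 3 + 0 + 0 + 2 + 4 + 3 + 4 + 5 + 7)/10 = 3.1000
Numerator Σ_{t=1}^{8}(x_t−x̄)(x_{t+2}−x̄) = 5.4800
Denominator Σ(x_t−x̄)² = 40.9000
r_2 = 5.4800 / 40.9000 = 0.134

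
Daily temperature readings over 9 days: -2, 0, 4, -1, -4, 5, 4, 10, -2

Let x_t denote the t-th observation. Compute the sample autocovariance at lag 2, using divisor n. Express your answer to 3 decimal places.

Mean x̄ = (-2 + 0 + 4 − 1 − 4 + 5 + 4 + 10 − 2)/9 = 1.5556
Σ_{t=1}^{7}(x_t−x̄)(x_{t+2}−x̄) = -20.2840
γ_2 = -20.2840 / 9 = -2.254

-2.254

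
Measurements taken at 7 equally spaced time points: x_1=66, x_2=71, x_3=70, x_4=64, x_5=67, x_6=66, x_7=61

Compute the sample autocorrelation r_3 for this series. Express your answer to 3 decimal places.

0.220

Mean x̄ = (66 + 71 + 70 + 64 + 67 + 66 + 61)/7 = 66.4286
Deviations from mean: -0.4286, 4.5714, 3.5714, -2.4286, 0.5714, -0.4286, -5.4286
Numerator Σ_{t=1}^{4}(x_t−x̄)(x_{t+3}−x̄) = 15.3061
Denominator Σ(x_t−x̄)² = 69.7143
r_3 = 15.3061 / 69.7143 = 0.220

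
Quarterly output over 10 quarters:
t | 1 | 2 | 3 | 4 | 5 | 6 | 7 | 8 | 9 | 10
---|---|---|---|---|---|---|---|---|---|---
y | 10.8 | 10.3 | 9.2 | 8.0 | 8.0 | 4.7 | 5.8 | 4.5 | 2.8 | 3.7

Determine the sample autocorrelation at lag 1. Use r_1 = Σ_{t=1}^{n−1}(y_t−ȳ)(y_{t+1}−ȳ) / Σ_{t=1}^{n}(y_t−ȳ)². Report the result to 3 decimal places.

0.686

Mean ȳ = (10.8 + 10.3 + 9.2 + 8.0 + 8.0 + 4.7 + 5.8 + 4.5 + 2.8 + 3.7)/10 = 6.7800
Numerator Σ_{t=1}^{9}(y_t−ȳ)(y_{t+1}−ȳ) = 50.1776
Denominator Σ(y_t−ȳ)² = 73.1960
r_1 = 50.1776 / 73.1960 = 0.686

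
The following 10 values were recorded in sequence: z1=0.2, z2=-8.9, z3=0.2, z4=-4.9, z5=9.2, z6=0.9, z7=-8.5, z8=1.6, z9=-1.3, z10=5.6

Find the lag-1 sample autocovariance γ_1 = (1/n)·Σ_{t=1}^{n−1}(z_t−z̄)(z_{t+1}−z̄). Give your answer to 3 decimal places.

-7.920

Mean z̄ = (0.2 − 8.9 + 0.2 − 4.9 + 9.2 + 0.9 − 8.5 + 1.6 − 1.3 + 5.6)/10 = -0.5900
Σ_{t=1}^{9}(z_t−z̄)(z_{t+1}−z̄) = -79.2011
γ_1 = -79.2011 / 10 = -7.920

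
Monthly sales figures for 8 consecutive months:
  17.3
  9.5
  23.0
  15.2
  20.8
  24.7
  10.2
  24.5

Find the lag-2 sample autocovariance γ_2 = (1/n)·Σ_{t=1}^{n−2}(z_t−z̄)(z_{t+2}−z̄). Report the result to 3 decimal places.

Mean z̄ = (17.3 + 9.5 + 23.0 + 15.2 + 20.8 + 24.7 + 10.2 + 24.5)/8 = 18.1500
Σ_{t=1}^{6}(z_t−z̄)(z_{t+2}−z̄) = 35.4500
γ_2 = 35.4500 / 8 = 4.431

4.431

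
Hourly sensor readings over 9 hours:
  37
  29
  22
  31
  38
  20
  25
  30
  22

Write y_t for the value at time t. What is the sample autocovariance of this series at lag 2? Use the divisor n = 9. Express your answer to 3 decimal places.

Mean ȳ = (37 + 29 + 22 + 31 + 38 + 20 + 25 + 30 + 22)/9 = 28.2222
Σ_{t=1}^{7}(y_t−ȳ)(y_{t+2}−ȳ) = -162.2099
γ_2 = -162.2099 / 9 = -18.023

-18.023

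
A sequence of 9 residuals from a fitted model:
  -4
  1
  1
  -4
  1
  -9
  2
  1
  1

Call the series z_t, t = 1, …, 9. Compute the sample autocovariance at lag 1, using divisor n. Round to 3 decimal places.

-4.890

Mean z̄ = (-4 + 1 + 1 − 4 + 1 − 9 + 2 + 1 + 1)/9 = -1.1111
Σ_{t=1}^{8}(z_t−z̄)(z_{t+1}−z̄) = -44.0123
γ_1 = -44.0123 / 9 = -4.890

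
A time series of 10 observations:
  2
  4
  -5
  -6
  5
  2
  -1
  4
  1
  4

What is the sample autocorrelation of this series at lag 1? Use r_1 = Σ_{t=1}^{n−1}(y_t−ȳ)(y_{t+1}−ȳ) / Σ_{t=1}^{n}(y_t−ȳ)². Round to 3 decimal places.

-0.037

Mean ȳ = (2 + 4 − 5 − 6 + 5 + 2 − 1 + 4 + 1 + 4)/10 = 1.0000
Numerator Σ_{t=1}^{9}(y_t−ȳ)(y_{t+1}−ȳ) = -5.0000
Denominator Σ(y_t−ȳ)² = 134.0000
r_1 = -5.0000 / 134.0000 = -0.037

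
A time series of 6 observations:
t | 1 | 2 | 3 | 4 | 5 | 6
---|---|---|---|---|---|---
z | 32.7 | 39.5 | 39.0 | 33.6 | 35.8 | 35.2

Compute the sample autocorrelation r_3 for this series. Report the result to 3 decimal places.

0.125

Mean z̄ = (32.7 + 39.5 + 39.0 + 33.6 + 35.8 + 35.2)/6 = 35.9667
Numerator Σ_{t=1}^{3}(z_t−z̄)(z_{t+3}−z̄) = 4.8167
Denominator Σ(z_t−z̄)² = 38.5733
r_3 = 4.8167 / 38.5733 = 0.125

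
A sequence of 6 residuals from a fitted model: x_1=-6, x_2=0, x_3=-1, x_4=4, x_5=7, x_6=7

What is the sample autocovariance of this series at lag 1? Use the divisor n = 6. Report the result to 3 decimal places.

8.551

Mean x̄ = (-6 + 0 − 1 + 4 + 7 + 7)/6 = 1.8333
Deviations: -7.8333, -1.8333, -2.8333, 2.1667, 5.1667, 5.1667
Σ_{t=1}^{5}(x_t−x̄)(x_{t+1}−x̄) = 51.3056
γ_1 = 51.3056 / 6 = 8.551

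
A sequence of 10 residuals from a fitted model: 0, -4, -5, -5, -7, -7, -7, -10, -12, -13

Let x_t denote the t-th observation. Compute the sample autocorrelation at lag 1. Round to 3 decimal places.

0.559

Mean x̄ = (0 − 4 − 5 − 5 − 7 − 7 − 7 − 10 − 12 − 13)/10 = -7.0000
Numerator Σ_{t=1}^{9}(x_t−x̄)(x_{t+1}−x̄) = 76.0000
Denominator Σ(x_t−x̄)² = 136.0000
r_1 = 76.0000 / 136.0000 = 0.559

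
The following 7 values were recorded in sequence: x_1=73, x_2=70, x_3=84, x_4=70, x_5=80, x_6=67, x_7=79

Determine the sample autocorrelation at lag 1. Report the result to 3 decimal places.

Mean x̄ = (73 + 70 + 84 + 70 + 80 + 67 + 79)/7 = 74.7143
Deviations from mean: -1.7143, -4.7143, 9.2857, -4.7143, 5.2857, -7.7143, 4.2857
Numerator Σ_{t=1}^{6}(x_t−x̄)(x_{t+1}−x̄) = -178.2245
Denominator Σ(x_t−x̄)² = 239.4286
r_1 = -178.2245 / 239.4286 = -0.744

-0.744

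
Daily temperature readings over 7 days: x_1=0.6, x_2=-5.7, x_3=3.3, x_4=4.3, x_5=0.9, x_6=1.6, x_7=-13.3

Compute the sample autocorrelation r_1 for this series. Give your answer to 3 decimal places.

-0.087

Mean x̄ = (0.6 − 5.7 + 3.3 + 4.3 + 0.9 + 1.6 − 13.3)/7 = -1.1857
Numerator Σ_{t=1}^{6}(x_t−x̄)(x_{t+1}−x̄) = -20.1988
Denominator Σ(x_t−x̄)² = 232.6486
r_1 = -20.1988 / 232.6486 = -0.087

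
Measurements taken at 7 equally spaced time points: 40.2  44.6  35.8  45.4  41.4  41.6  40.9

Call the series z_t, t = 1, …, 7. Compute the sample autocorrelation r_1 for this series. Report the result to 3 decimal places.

Mean z̄ = (40.2 + 44.6 + 35.8 + 45.4 + 41.4 + 41.6 + 40.9)/7 = 41.4143
Σ(z_t−z̄)(z_{t+1}−z̄) = (-3.8684) + (-17.8855) + (-22.3769) + (-0.0569) + (-0.0027) + (-0.0955) = -44.2859
Denominator Σ(z_t−z̄)² = 59.3286
r_1 = -44.2859 / 59.3286 = -0.746

-0.746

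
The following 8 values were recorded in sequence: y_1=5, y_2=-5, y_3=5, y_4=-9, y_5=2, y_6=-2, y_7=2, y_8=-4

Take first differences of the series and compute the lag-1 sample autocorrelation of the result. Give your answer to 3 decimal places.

First differences Δy: -10, 10, -14, 11, -4, 4, -6
Mean of differences = -1.2857
Numerator Σ(Δy_t−Δȳ)(Δy_{t+1}−Δȳ) = -470.6531
Denominator Σ(Δy_t−Δȳ)² = 573.4286
r_1(Δy) = -470.6531 / 573.4286 = -0.821

-0.821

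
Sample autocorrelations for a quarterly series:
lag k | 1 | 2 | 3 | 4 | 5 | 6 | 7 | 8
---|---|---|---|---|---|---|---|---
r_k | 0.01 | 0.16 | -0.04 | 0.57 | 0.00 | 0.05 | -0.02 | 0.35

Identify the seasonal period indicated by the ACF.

The largest autocorrelation is r_4 = 0.57, with a weaker echo at lag 8 (0.35); the remaining lags stay at or below 0.16.
The dominant spike at lag 4 indicates a seasonal period of 4.

4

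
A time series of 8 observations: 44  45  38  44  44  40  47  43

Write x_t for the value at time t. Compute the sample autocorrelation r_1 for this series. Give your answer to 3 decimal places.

-0.475

Mean x̄ = (44 + 45 + 38 + 44 + 44 + 40 + 47 + 43)/8 = 43.1250
Σ(x_t−x̄)(x_{t+1}−x̄) = (1.6406) + (-9.6094) + (-4.4844) + (0.7656) + (-2.7344) + (-12.1094) + (-0.4844) = -27.0156
Denominator Σ(x_t−x̄)² = 56.8750
r_1 = -27.0156 / 56.8750 = -0.475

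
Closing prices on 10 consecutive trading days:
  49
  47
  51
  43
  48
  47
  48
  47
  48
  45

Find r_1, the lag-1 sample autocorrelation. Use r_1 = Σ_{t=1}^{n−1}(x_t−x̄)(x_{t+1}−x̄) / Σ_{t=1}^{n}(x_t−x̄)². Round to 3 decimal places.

-0.546

Mean x̄ = (49 + 47 + 51 + 43 + 48 + 47 + 48 + 47 + 48 + 45)/10 = 47.3000
Numerator Σ_{t=1}^{9}(x_t−x̄)(x_{t+1}−x̄) = -22.9900
Denominator Σ(x_t−x̄)² = 42.1000
r_1 = -22.9900 / 42.1000 = -0.546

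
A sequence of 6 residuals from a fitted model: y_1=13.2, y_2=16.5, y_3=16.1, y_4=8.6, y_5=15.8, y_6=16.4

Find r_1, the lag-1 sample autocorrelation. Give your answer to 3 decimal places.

Mean ȳ = (13.2 + 16.5 + 16.1 + 8.6 + 15.8 + 16.4)/6 = 14.4333
Σ(y_t−ȳ)(y_{t+1}−ȳ) = (-2.5489) + (3.4444) + (-9.7222) + (-7.9722) + (2.6878) = -14.1111
Denominator Σ(y_t−ȳ)² = 48.3333
r_1 = -14.1111 / 48.3333 = -0.292

-0.292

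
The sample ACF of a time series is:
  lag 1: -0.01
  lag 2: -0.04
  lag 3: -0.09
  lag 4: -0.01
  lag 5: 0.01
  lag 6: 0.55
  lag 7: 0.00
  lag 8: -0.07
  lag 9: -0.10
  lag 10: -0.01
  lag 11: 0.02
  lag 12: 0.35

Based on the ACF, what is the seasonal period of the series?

6

The largest autocorrelation is r_6 = 0.55, with a weaker echo at lag 12 (0.35); the remaining lags stay at or below 0.02.
The dominant spike at lag 6 indicates a seasonal period of 6.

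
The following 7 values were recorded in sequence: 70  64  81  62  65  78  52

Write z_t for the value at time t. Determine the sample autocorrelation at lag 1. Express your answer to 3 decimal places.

-0.518

Mean z̄ = (70 + 64 + 81 + 62 + 65 + 78 + 52)/7 = 67.4286
Σ(z_t−z̄)(z_{t+1}−z̄) = (-8.8163) + (-46.5306) + (-73.6735) + (13.1837) + (-25.6735) + (-163.1020) = -304.6122
Denominator Σ(z_t−z̄)² = 587.7143
r_1 = -304.6122 / 587.7143 = -0.518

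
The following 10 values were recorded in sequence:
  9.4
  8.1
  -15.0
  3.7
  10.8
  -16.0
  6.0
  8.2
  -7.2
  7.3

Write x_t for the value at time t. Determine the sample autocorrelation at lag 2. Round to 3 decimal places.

Mean x̄ = (9.4 + 8.1 − 15.0 + 3.7 + 10.8 − 16.0 + 6.0 + 8.2 − 7.2 + 7.3)/10 = 1.5300
Numerator Σ_{t=1}^{8}(x_t−x̄)(x_{t+2}−x̄) = -383.1328
Denominator Σ(x_t−x̄)² = 950.2610
r_2 = -383.1328 / 950.2610 = -0.403

-0.403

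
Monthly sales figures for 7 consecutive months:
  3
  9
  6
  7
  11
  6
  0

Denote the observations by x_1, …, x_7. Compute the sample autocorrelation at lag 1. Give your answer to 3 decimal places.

-0.050

Mean x̄ = (3 + 9 + 6 + 7 + 11 + 6 + 0)/7 = 6.0000
Deviations from mean: -3.0000, 3.0000, 0.0000, 1.0000, 5.0000, 0.0000, -6.0000
Σ(x_t−x̄)(x_{t+1}−x̄) = (-9.0000) + (0.0000) + (0.0000) + (5.0000) + (0.0000) + (0.0000) = -4.0000
Denominator Σ(x_t−x̄)² = 80.0000
r_1 = -4.0000 / 80.0000 = -0.050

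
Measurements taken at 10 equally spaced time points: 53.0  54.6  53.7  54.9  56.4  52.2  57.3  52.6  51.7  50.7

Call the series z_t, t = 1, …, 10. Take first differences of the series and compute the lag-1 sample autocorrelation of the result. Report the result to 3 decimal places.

First differences Δz: 1.6, -0.9, 1.2, 1.5, -4.2, 5.1, -4.7, -0.9, -1.0
Mean of differences = -0.2556
Numerator Σ(Δz_t−Δz̄)(Δz_{t+1}−Δz̄) = -48.0864
Denominator Σ(Δz_t−Δz̄)² = 74.0222
r_1(Δz) = -48.0864 / 74.0222 = -0.650

-0.650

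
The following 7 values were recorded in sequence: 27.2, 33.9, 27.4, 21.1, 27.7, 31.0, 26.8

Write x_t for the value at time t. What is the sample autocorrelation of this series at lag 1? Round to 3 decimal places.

Mean x̄ = (27.2 + 33.9 + 27.4 + 21.1 + 27.7 + 31.0 + 26.8)/7 = 27.8714
Deviations from mean: -0.6714, 6.0286, -0.4714, -6.7714, -0.1714, 3.1286, -1.0714
Σ(x_t−x̄)(x_{t+1}−x̄) = (-4.0478) + (-2.8420) + (3.1922) + (1.1608) + (-0.5363) + (-3.3520) = -6.4251
Denominator Σ(x_t−x̄)² = 93.8343
r_1 = -6.4251 / 93.8343 = -0.068

-0.068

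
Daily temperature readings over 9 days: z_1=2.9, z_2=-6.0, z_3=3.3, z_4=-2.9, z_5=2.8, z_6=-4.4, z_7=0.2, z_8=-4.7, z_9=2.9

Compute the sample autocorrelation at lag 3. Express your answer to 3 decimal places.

Mean z̄ = (2.9 − 6.0 + 3.3 − 2.9 + 2.8 − 4.4 + 0.2 − 4.7 + 2.9)/9 = -0.6556
Σ(z_t−z̄)(z_{t+3}−z̄) = (-7.9802) + (-18.4680) + (-14.8114) + (-1.9202) + (-13.9758) + (-13.3136) = -70.4693
Denominator Σ(z_t−z̄)² = 117.5822
r_3 = -70.4693 / 117.5822 = -0.599

-0.599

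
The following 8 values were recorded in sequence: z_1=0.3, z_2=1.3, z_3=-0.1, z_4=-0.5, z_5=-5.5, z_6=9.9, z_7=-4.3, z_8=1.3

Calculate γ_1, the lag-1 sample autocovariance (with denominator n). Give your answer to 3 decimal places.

-12.485

Mean z̄ = (0.3 + 1.3 − 0.1 − 0.5 − 5.5 + 9.9 − 4.3 + 1.3)/8 = 0.3000
Σ_{t=1}^{7}(z_t−z̄)(z_{t+1}−z̄) = -99.8800
γ_1 = -99.8800 / 8 = -12.485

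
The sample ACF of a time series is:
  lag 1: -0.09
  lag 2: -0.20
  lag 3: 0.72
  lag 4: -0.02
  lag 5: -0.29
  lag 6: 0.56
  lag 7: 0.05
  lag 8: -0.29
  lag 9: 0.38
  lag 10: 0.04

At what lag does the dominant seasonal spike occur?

The largest autocorrelation is r_3 = 0.72, with weaker echoes at lags 6 (0.56) and 9 (0.38); the remaining lags stay at or below 0.05.
The dominant spike at lag 3 indicates a seasonal period of 3.

3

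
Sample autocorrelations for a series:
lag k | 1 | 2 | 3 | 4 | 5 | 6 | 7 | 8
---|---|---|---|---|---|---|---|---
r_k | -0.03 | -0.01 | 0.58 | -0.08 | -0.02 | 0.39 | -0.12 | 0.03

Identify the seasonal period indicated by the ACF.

The largest autocorrelation is r_3 = 0.58, with a weaker echo at lag 6 (0.39); the remaining lags stay at or below 0.03.
The dominant spike at lag 3 indicates a seasonal period of 3.

3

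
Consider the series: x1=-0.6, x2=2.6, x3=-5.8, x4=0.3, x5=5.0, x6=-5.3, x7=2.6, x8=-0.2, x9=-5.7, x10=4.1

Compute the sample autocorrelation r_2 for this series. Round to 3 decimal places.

Mean x̄ = (-0.6 + 2.6 − 5.8 + 0.3 + 5.0 − 5.3 + 2.6 − 0.2 − 5.7 + 4.1)/10 = -0.3000
Numerator Σ_{t=1}^{8}(x_t−x̄)(x_{t+2}−x̄) = -29.1100
Denominator Σ(x_t−x̄)² = 149.1400
r_2 = -29.1100 / 149.1400 = -0.195

-0.195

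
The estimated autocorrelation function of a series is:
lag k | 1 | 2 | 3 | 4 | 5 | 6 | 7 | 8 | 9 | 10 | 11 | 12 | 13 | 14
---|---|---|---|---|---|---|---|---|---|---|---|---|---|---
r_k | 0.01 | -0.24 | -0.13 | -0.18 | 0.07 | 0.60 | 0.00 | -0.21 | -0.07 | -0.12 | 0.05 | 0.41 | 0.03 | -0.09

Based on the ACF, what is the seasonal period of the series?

The largest autocorrelation is r_6 = 0.60, with a weaker echo at lag 12 (0.41); the remaining lags stay at or below 0.07.
The dominant spike at lag 6 indicates a seasonal period of 6.

6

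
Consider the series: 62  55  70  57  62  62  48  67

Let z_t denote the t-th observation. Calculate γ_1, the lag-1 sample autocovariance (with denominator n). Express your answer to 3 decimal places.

-24.736

Mean z̄ = (62 + 55 + 70 + 57 + 62 + 62 + 48 + 67)/8 = 60.3750
Σ_{t=1}^{7}(z_t−z̄)(z_{t+1}−z̄) = -197.8906
γ_1 = -197.8906 / 8 = -24.736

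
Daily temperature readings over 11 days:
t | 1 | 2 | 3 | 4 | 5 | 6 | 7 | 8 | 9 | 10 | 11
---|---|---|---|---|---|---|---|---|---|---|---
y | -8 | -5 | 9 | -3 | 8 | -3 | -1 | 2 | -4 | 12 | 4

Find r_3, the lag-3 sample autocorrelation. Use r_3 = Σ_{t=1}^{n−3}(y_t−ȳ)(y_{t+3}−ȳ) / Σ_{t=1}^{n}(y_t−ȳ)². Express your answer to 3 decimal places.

-0.052

Mean ȳ = (-8 − 5 + 9 − 3 + 8 − 3 − 1 + 2 − 4 + 12 + 4)/11 = 1.0000
Numerator Σ_{t=1}^{8}(y_t−ȳ)(y_{t+3}−ȳ) = -22.0000
Denominator Σ(y_t−ȳ)² = 422.0000
r_3 = -22.0000 / 422.0000 = -0.052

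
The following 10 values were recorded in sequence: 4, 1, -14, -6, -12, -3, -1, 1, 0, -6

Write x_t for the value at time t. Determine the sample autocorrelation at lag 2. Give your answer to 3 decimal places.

Mean x̄ = (4 + 1 − 14 − 6 − 12 − 3 − 1 + 1 + 0 − 6)/10 = -3.6000
Numerator Σ_{t=1}^{8}(x_t−x̄)(x_{t+2}−x̄) = -24.9200
Denominator Σ(x_t−x̄)² = 310.4000
r_2 = -24.9200 / 310.4000 = -0.080

-0.080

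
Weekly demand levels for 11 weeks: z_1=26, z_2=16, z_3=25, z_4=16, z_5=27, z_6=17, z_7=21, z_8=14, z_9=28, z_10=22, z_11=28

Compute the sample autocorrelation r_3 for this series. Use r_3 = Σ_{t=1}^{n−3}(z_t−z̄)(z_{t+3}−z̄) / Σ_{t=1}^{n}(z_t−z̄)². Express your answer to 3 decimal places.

Mean z̄ = (26 + 16 + 25 + 16 + 27 + 17 + 21 + 14 + 28 + 22 + 28)/11 = 21.8182
Numerator Σ_{t=1}^{8}(z_t−z̄)(z_{t+3}−z̄) = -183.8264
Denominator Σ(z_t−z̄)² = 283.6364
r_3 = -183.8264 / 283.6364 = -0.648

-0.648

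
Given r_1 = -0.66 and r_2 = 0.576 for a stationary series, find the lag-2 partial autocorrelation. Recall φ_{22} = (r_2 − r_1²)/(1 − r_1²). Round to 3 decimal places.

φ_{22} = (r_2 − r_1²) / (1 − r_1²)
r_1² = (-0.66)² = 0.4356
Numerator = 0.576 − 0.4356 = 0.1404; denominator = 1 − 0.4356 = 0.5644
φ_{22} = 0.1404 / 0.5644 = 0.249

0.249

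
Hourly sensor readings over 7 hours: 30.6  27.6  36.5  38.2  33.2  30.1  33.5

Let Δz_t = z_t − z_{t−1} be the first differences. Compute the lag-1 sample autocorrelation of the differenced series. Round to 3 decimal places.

-0.122

First differences Δz: -3.0, 8.9, 1.7, -5.0, -3.1, 3.4
Mean of differences = 0.4833
Numerator Σ(Δz_t−Δz̄)(Δz_{t+1}−Δz̄) = -16.5519
Denominator Σ(Δz_t−Δz̄)² = 135.8683
r_1(Δz) = -16.5519 / 135.8683 = -0.122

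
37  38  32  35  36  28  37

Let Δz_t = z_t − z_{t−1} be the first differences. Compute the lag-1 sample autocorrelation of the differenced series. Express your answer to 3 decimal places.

-0.526

First differences Δz: 1, -6, 3, 1, -8, 9
Mean of differences = 0.0000
Numerator Σ(Δz_t−Δz̄)(Δz_{t+1}−Δz̄) = -101.0000
Denominator Σ(Δz_t−Δz̄)² = 192.0000
r_1(Δz) = -101.0000 / 192.0000 = -0.526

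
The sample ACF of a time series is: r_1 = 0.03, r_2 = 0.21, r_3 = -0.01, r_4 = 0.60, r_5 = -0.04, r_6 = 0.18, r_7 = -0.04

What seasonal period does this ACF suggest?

The largest autocorrelation is r_4 = 0.60; the remaining lags stay at or below 0.21.
The dominant spike at lag 4 indicates a seasonal period of 4.

4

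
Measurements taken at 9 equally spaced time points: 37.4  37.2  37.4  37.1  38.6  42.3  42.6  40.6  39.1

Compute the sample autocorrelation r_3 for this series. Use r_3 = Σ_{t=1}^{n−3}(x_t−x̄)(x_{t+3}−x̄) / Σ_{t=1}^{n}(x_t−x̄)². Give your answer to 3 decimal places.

Mean x̄ = (37.4 + 37.2 + 37.4 + 37.1 + 38.6 + 42.3 + 42.6 + 40.6 + 39.1)/9 = 39.1444
Numerator Σ_{t=1}^{6}(x_t−x̄)(x_{t+3}−x̄) = -8.8770
Denominator Σ(x_t−x̄)² = 38.3622
r_3 = -8.8770 / 38.3622 = -0.231

-0.231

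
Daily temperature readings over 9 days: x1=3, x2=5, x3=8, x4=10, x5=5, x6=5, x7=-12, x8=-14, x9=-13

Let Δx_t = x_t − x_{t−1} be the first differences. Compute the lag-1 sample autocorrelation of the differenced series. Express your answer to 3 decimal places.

First differences Δx: 2, 3, 2, -5, 0, -17, -2, 1
Mean of differences = -2.0000
Numerator Σ(Δx_t−Δx̄)(Δx_{t+1}−Δx̄) = -8.0000
Denominator Σ(Δx_t−Δx̄)² = 304.0000
r_1(Δx) = -8.0000 / 304.0000 = -0.026

-0.026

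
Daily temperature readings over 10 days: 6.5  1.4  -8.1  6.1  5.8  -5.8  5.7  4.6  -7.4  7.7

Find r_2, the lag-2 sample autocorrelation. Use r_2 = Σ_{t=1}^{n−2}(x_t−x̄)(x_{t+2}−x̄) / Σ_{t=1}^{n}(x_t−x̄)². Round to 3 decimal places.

-0.411

Mean x̄ = (6.5 + 1.4 − 8.1 + 6.1 + 5.8 − 5.8 + 5.7 + 4.6 − 7.4 + 7.7)/10 = 1.6500
Numerator Σ_{t=1}^{8}(x_t−x̄)(x_{t+2}−x̄) = -145.9900
Denominator Σ(x_t−x̄)² = 354.7850
r_2 = -145.9900 / 354.7850 = -0.411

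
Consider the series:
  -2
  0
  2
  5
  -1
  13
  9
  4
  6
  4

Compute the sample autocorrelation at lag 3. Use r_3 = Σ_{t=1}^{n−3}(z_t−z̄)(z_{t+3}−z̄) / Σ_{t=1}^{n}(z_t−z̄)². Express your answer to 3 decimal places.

Mean z̄ = (-2 + 0 + 2 + 5 − 1 + 13 + 9 + 4 + 6 + 4)/10 = 4.0000
Σ(z_t−z̄)(z_{t+3}−z̄) = (-6.0000) + (20.0000) + (-18.0000) + (5.0000) + (0.0000) + (18.0000) + (0.0000) = 19.0000
Denominator Σ(z_t−z̄)² = 192.0000
r_3 = 19.0000 / 192.0000 = 0.099

0.099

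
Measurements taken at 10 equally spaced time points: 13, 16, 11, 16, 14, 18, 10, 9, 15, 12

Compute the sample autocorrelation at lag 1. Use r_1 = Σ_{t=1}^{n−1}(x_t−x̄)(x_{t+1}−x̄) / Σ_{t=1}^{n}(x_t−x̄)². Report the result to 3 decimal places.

Mean x̄ = (13 + 16 + 11 + 16 + 14 + 18 + 10 + 9 + 15 + 12)/10 = 13.4000
Numerator Σ_{t=1}^{9}(x_t−x̄)(x_{t+1}−x̄) = -19.1600
Denominator Σ(x_t−x̄)² = 76.4000
r_1 = -19.1600 / 76.4000 = -0.251

-0.251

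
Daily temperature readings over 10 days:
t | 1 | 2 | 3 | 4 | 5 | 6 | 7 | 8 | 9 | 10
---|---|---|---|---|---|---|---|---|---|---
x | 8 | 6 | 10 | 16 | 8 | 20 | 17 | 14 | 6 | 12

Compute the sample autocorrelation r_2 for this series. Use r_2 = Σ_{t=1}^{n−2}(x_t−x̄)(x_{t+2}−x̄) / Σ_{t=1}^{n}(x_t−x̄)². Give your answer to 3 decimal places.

Mean x̄ = (8 + 6 + 10 + 16 + 8 + 20 + 17 + 14 + 6 + 12)/10 = 11.7000
Numerator Σ_{t=1}^{8}(x_t−x̄)(x_{t+2}−x̄) = -6.2800
Denominator Σ(x_t−x̄)² = 216.1000
r_2 = -6.2800 / 216.1000 = -0.029

-0.029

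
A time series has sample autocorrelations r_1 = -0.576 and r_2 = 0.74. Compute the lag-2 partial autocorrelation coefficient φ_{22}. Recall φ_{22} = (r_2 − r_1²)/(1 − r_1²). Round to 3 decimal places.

φ_{22} = (r_2 − r_1²) / (1 − r_1²)
r_1² = (-0.576)² = 0.331776
Numerator = 0.74 − 0.3318 = 0.4082; denominator = 1 − 0.3318 = 0.6682
φ_{22} = 0.4082 / 0.6682 = 0.611

0.611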